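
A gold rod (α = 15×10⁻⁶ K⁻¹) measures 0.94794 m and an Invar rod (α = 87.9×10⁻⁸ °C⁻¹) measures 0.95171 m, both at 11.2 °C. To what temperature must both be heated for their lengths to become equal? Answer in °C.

Equal length when α₁L₁ΔT − α₂L₂ΔT = L₂ − L₁ = 3.77×10⁻³ m
α₁L₁ = 1.42191×10⁻⁵, α₂L₂ = 8.3655309×10⁻⁷ → Δ(αL) = 1.338254691×10⁻⁵ m/K
ΔT = 3.77×10⁻³ / 1.338254691×10⁻⁵ = 281.710 K, so T = 11.2 + 281.710 = 292.910 °C

T = 292.9 °C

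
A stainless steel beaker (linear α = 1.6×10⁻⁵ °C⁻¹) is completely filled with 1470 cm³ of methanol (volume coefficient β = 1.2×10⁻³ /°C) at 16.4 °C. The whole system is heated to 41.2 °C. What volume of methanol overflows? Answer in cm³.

42.0 cm³

The beaker also expands: β_container ≈ 3α = 4.8×10⁻⁵ /K
Net overflow = V₀(β_liq − 3α_cont)ΔT
β − 3α = 1.20×10⁻³ − 4.8×10⁻⁵ = 1.152×10⁻³ /K; ΔT = 24.8 K
ΔV = 1470 × 1.152×10⁻³ × 24.8 = 42.0 cm³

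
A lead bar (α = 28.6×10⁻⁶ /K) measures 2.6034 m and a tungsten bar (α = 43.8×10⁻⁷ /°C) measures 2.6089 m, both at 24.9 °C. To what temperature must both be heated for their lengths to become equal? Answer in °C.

T = 112.2 °C

Equal length when α₁L₁ΔT − α₂L₂ΔT = L₂ − L₁ = 5.50×10⁻³ m
α₁L₁ = 7.445724×10⁻⁵, α₂L₂ = 1.1426982×10⁻⁵ → Δ(αL) = 6.3030258×10⁻⁵ m/K
ΔT = 5.50×10⁻³ / 6.3030258×10⁻⁵ = 87.260 K, so T = 24.9 + 87.260 = 112.160 °C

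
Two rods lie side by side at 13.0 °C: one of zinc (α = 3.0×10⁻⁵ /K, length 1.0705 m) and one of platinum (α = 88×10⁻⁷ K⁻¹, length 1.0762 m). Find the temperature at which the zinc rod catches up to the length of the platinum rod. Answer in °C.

Equal length when α₁L₁ΔT − α₂L₂ΔT = L₂ − L₁ = 5.70×10⁻³ m
α₁L₁ = 3.2115×10⁻⁵, α₂L₂ = 9.47056×10⁻⁶ → Δ(αL) = 2.264444×10⁻⁵ m/K
ΔT = 5.70×10⁻³ / 2.264444×10⁻⁵ = 251.717 K, so T = 13.0 + 251.717 = 264.717 °C

T = 264.7 °C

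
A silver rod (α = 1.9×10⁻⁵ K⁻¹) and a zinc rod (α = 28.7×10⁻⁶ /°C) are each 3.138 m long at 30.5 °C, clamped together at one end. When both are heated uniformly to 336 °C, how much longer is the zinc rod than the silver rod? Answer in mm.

9.30 mm

ΔT = 305.5 K
silver: ΔL = 1.9×10⁻⁵ × 3.138 m × 305.5 = 1.8215×10⁻² m = 18.215 mm
zinc: ΔL = 28.7×10⁻⁶ × 3.138 m × 305.5 = 2.7514×10⁻² m = 27.514 mm
difference = 27.514 − 18.215 = 9.299 mm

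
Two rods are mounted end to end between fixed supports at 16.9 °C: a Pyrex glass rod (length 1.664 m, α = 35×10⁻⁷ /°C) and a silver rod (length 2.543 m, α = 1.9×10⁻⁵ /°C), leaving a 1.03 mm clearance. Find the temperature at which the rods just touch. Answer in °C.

T = 35.9 °C

α₁L₁ = 5.824×10⁻⁶ m/K, α₂L₂ = 4.8317×10⁻⁵ m/K → total 5.4141×10⁻⁵ m/K
ΔT = g/(α₁L₁+α₂L₂) = 1.03×10⁻³ / 5.4141×10⁻⁵ = 19.024 K
T = 16.9 + 19.024 = 35.924 °C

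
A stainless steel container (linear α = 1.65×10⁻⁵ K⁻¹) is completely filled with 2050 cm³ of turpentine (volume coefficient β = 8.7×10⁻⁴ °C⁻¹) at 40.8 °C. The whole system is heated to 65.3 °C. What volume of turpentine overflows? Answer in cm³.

41.2 cm³

The container also expands: β_container ≈ 3α = 4.95×10⁻⁵ /K
Net overflow = V₀(β_liq − 3α_cont)ΔT
β − 3α = 8.70×10⁻⁴ − 4.95×10⁻⁵ = 8.205×10⁻⁴ /K; ΔT = 24.5 K
ΔV = 2050 × 8.205×10⁻⁴ × 24.5 = 41.2 cm³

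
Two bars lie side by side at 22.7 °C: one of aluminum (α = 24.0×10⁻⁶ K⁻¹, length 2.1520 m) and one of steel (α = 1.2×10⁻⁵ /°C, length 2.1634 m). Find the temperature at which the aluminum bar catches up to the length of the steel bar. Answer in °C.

T = 466.5 °C

L₁(1 + α₁ΔT) = L₂(1 + α₂ΔT) ⇒ ΔT = (L₂ − L₁)/(α₁L₁ − α₂L₂)
L₂ − L₁ = 2.1634 − 2.1520 = 1.14×10⁻² m
α₁L₁ − α₂L₂ = 24.0×10⁻⁶×2.1520 − 1.2×10⁻⁵×2.1634 = 2.56872×10⁻⁵ m/K
ΔT = 1.14×10⁻² / 2.56872×10⁻⁵ = 443.801 K
T = 22.7 + 443.801 = 466.501 °C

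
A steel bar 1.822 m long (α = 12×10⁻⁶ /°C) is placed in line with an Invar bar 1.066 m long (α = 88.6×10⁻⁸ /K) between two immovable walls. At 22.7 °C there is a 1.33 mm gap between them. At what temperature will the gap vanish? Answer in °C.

T = 81.0 °C

Gap closes when ΔL₁ + ΔL₂ = 1.33 mm = 1.33×10⁻³ m
(α₁L₁ + α₂L₂)ΔT = g
α₁L₁ + α₂L₂ = 12×10⁻⁶×1.822 + 88.6×10⁻⁸×1.066 = 2.2808476×10⁻⁵ m/K
ΔT = 1.33×10⁻³ / 2.2808476×10⁻⁵ = 58.312 K
T = 22.7 + 58.312 = 81.012 °C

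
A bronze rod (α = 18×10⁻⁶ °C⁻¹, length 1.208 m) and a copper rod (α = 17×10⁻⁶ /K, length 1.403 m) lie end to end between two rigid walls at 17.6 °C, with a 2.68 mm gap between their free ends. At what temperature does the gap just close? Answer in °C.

T = 76.4 °C

α₁L₁ = 2.1744×10⁻⁵ m/K, α₂L₂ = 2.3851×10⁻⁵ m/K → total 4.5595×10⁻⁵ m/K
ΔT = g/(α₁L₁+α₂L₂) = 2.68×10⁻³ / 4.5595×10⁻⁵ = 58.778 K
T = 17.6 + 58.778 = 76.378 °C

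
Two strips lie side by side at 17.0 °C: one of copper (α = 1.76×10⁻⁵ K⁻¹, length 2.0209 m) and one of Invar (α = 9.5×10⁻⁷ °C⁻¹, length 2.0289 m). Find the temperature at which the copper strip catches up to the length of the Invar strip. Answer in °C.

Equal length when α₁L₁ΔT − α₂L₂ΔT = L₂ − L₁ = 8.00×10⁻³ m
α₁L₁ = 3.556784×10⁻⁵, α₂L₂ = 1.927455×10⁻⁶ → Δ(αL) = 3.3640385×10⁻⁵ m/K
ΔT = 8.00×10⁻³ / 3.3640385×10⁻⁵ = 237.809 K, so T = 17.0 + 237.809 = 254.809 °C

T = 254.8 °C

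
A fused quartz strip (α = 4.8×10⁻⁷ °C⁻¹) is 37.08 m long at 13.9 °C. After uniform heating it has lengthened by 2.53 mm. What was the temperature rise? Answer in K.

ΔT = 142 K

ΔL = αL₀ΔT ⇒ ΔT = ΔL / (αL₀)
ΔT = 2.53×10⁻³ m / (4.8×10⁻⁷ × 37.08 m) = 142.15 K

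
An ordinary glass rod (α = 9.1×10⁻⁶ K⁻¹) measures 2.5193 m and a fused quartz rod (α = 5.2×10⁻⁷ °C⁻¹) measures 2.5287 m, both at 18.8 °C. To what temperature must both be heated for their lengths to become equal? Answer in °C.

T = 453.8 °C

Equal length when α₁L₁ΔT − α₂L₂ΔT = L₂ − L₁ = 9.40×10⁻³ m
α₁L₁ = 2.292563×10⁻⁵, α₂L₂ = 1.314924×10⁻⁶ → Δ(αL) = 2.1610706×10⁻⁵ m/K
ΔT = 9.40×10⁻³ / 2.1610706×10⁻⁵ = 434.970 K, so T = 18.8 + 434.970 = 453.770 °C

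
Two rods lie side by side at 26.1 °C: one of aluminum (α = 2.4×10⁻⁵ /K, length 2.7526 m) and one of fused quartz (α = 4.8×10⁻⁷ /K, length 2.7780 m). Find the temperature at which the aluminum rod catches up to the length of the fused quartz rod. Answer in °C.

L₁(1 + α₁ΔT) = L₂(1 + α₂ΔT) ⇒ ΔT = (L₂ − L₁)/(α₁L₁ − α₂L₂)
L₂ − L₁ = 2.7780 − 2.7526 = 2.54×10⁻² m
α₁L₁ − α₂L₂ = 2.4×10⁻⁵×2.7526 − 4.8×10⁻⁷×2.7780 = 6.472896×10⁻⁵ m/K
ΔT = 2.54×10⁻² / 6.472896×10⁻⁵ = 392.406 K
T = 26.1 + 392.406 = 418.506 °C

T = 418.5 °C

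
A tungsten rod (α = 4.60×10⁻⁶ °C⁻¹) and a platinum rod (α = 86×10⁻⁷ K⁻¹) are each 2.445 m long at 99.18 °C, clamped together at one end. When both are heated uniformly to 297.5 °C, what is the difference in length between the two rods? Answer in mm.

1.94 mm

ΔT = 198.32 K
tungsten: ΔL = 4.60×10⁻⁶ × 2.445 m × 198.32 = 2.2305×10⁻³ m = 2.2305 mm
platinum: ΔL = 86×10⁻⁷ × 2.445 m × 198.32 = 4.1701×10⁻³ m = 4.1701 mm
difference = 4.1701 − 2.2305 = 1.9396 mm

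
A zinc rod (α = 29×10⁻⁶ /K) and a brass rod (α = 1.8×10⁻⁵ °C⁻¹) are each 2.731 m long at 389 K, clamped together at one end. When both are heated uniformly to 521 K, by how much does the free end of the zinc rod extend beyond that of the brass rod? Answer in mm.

3.97 mm

ΔT = 132 K
zinc: ΔL = 29×10⁻⁶ × 2.731 m × 132 = 1.0454×10⁻² m = 10.454 mm
brass: ΔL = 1.8×10⁻⁵ × 2.731 m × 132 = 6.4889×10⁻³ m = 6.4889 mm
difference = 10.454 − 6.4889 = 3.9651 mm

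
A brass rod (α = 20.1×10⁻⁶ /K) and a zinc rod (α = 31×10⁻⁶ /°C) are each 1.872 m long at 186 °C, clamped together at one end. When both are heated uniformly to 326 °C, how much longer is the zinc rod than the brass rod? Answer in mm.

2.86 mm

ΔT = 140 K
brass: ΔL = 20.1×10⁻⁶ × 1.872 m × 140 = 5.2678×10⁻³ m = 5.2678 mm
zinc: ΔL = 31×10⁻⁶ × 1.872 m × 140 = 8.1245×10⁻³ m = 8.1245 mm
difference = 8.1245 − 5.2678 = 2.8567 mm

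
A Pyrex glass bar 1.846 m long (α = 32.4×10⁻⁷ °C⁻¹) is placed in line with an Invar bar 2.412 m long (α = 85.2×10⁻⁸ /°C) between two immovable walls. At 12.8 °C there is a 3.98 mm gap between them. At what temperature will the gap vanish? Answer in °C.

T = 508 °C

Gap closes when ΔL₁ + ΔL₂ = 3.98 mm = 3.98×10⁻³ m
(α₁L₁ + α₂L₂)ΔT = g
α₁L₁ + α₂L₂ = 32.4×10⁻⁷×1.846 + 85.2×10⁻⁸×2.412 = 8.036064×10⁻⁶ m/K
ΔT = 3.98×10⁻³ / 8.036064×10⁻⁶ = 495.27 K
T = 12.8 + 495.27 = 508.07 °C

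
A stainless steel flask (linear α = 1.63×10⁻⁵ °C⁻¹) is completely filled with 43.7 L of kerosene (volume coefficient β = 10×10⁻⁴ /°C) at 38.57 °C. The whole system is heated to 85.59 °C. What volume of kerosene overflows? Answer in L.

1.95 L

The flask also expands: β_container ≈ 3α = 4.89×10⁻⁵ /K
Net overflow = V₀(β_liq − 3α_cont)ΔT
β − 3α = 1.00×10⁻³ − 4.89×10⁻⁵ = 9.511×10⁻⁴ /K; ΔT = 47.02 K
ΔV = 43.7 × 9.511×10⁻⁴ × 47.02 = 1.95 L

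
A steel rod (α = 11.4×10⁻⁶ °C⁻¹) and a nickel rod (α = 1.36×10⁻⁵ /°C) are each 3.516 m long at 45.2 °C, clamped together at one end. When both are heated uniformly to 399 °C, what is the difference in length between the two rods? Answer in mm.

ΔT = 353.8 K
steel: ΔL = 11.4×10⁻⁶ × 3.516 m × 353.8 = 1.4181×10⁻² m = 14.181 mm
nickel: ΔL = 1.36×10⁻⁵ × 3.516 m × 353.8 = 1.6918×10⁻² m = 16.918 mm
difference = 16.918 − 14.181 = 2.737 mm

2.74 mm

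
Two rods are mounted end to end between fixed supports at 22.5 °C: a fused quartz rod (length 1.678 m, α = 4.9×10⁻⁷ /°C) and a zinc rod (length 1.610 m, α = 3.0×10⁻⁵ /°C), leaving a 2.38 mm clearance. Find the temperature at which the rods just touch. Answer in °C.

T = 71.0 °C

Gap closes when ΔL₁ + ΔL₂ = 2.38 mm = 2.38×10⁻³ m
(α₁L₁ + α₂L₂)ΔT = g
α₁L₁ + α₂L₂ = 4.9×10⁻⁷×1.678 + 3.0×10⁻⁵×1.610 = 4.912222×10⁻⁵ m/K
ΔT = 2.38×10⁻³ / 4.912222×10⁻⁵ = 48.451 K
T = 22.5 + 48.451 = 70.951 °C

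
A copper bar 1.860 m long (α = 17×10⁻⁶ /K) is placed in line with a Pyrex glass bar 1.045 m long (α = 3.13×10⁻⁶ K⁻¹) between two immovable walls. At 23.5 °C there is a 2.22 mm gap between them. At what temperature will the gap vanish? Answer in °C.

T = 87.1 °C

α₁L₁ = 3.162×10⁻⁵ m/K, α₂L₂ = 3.27085×10⁻⁶ m/K → total 3.489085×10⁻⁵ m/K
ΔT = g/(α₁L₁+α₂L₂) = 2.22×10⁻³ / 3.489085×10⁻⁵ = 63.627 K
T = 23.5 + 63.627 = 87.127 °C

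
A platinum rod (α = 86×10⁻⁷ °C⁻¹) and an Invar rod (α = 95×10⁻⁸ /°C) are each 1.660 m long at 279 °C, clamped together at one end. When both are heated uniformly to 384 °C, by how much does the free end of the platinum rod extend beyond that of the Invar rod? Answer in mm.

ΔT = 105 K
platinum: ΔL = 86×10⁻⁷ × 1.660 m × 105 = 1.4990×10⁻³ m = 1.4990 mm
Invar: ΔL = 95×10⁻⁸ × 1.660 m × 105 = 1.6558×10⁻⁴ m = 0.16558 mm
difference = 1.4990 − 0.16558 = 1.33342 mm

1.33 mm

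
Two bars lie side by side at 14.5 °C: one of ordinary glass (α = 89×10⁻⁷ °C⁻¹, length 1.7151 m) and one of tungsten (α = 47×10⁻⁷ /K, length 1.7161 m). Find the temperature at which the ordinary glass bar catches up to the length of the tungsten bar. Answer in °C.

L₁(1 + α₁ΔT) = L₂(1 + α₂ΔT) ⇒ ΔT = (L₂ − L₁)/(α₁L₁ − α₂L₂)
L₂ − L₁ = 1.7161 − 1.7151 = 1.00×10⁻³ m
α₁L₁ − α₂L₂ = 89×10⁻⁷×1.7151 − 47×10⁻⁷×1.7161 = 7.19872×10⁻⁶ m/K
ΔT = 1.00×10⁻³ / 7.19872×10⁻⁶ = 138.914 K
T = 14.5 + 138.914 = 153.414 °C

T = 153.4 °C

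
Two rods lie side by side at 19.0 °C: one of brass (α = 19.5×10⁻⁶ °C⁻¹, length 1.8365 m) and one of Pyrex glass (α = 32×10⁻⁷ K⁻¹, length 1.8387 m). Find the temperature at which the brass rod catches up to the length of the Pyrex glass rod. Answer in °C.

Equal length when α₁L₁ΔT − α₂L₂ΔT = L₂ − L₁ = 2.20×10⁻³ m
α₁L₁ = 3.581175×10⁻⁵, α₂L₂ = 5.88384×10⁻⁶ → Δ(αL) = 2.992791×10⁻⁵ m/K
ΔT = 2.20×10⁻³ / 2.992791×10⁻⁵ = 73.5100 K, so T = 19.0 + 73.5100 = 92.5100 °C

T = 92.51 °C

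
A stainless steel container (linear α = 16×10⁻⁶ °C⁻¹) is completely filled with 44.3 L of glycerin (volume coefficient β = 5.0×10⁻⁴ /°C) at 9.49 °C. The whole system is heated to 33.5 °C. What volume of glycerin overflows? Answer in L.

0.481 L

The container also expands: β_container ≈ 3α = 4.8×10⁻⁵ /K
Net overflow = V₀(β_liq − 3α_cont)ΔT
β − 3α = 5.00×10⁻⁴ − 4.8×10⁻⁵ = 4.52×10⁻⁴ /K; ΔT = 24.01 K
ΔV = 44.3 × 4.52×10⁻⁴ × 24.01 = 0.481 L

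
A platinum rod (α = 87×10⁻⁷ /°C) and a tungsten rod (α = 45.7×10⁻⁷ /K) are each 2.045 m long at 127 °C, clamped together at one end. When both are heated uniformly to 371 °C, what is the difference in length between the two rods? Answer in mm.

2.06 mm

ΔT = 244 K
platinum: ΔL = 87×10⁻⁷ × 2.045 m × 244 = 4.3411×10⁻³ m = 4.3411 mm
tungsten: ΔL = 45.7×10⁻⁷ × 2.045 m × 244 = 2.2803×10⁻³ m = 2.2803 mm
difference = 4.3411 − 2.2803 = 2.0608 mm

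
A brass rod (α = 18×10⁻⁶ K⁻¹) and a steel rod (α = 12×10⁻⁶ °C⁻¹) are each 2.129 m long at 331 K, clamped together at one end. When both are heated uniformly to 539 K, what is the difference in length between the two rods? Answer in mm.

2.66 mm

ΔT = 208 K
brass: ΔL = 18×10⁻⁶ × 2.129 m × 208 = 7.9710×10⁻³ m = 7.9710 mm
steel: ΔL = 12×10⁻⁶ × 2.129 m × 208 = 5.3140×10⁻³ m = 5.3140 mm
difference = 7.9710 − 5.3140 = 2.657 mm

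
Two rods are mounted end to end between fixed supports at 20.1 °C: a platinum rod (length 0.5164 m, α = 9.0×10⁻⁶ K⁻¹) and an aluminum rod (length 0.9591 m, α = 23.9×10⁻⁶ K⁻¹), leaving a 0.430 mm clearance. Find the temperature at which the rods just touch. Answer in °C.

T = 35.7 °C

α₁L₁ = 4.6476×10⁻⁶ m/K, α₂L₂ = 2.292249×10⁻⁵ m/K → total 2.757009×10⁻⁵ m/K
ΔT = g/(α₁L₁+α₂L₂) = 4.30×10⁻⁴ / 2.757009×10⁻⁵ = 15.597 K
T = 20.1 + 15.597 = 35.697 °C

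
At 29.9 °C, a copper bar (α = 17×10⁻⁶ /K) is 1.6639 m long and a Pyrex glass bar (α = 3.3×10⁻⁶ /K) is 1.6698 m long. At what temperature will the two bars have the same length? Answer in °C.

T = 288.9 °C

L₁(1 + α₁ΔT) = L₂(1 + α₂ΔT) ⇒ ΔT = (L₂ − L₁)/(α₁L₁ − α₂L₂)
L₂ − L₁ = 1.6698 − 1.6639 = 5.90×10⁻³ m
α₁L₁ − α₂L₂ = 17×10⁻⁶×1.6639 − 3.3×10⁻⁶×1.6698 = 2.277596×10⁻⁵ m/K
ΔT = 5.90×10⁻³ / 2.277596×10⁻⁵ = 259.045 K
T = 29.9 + 259.045 = 288.945 °C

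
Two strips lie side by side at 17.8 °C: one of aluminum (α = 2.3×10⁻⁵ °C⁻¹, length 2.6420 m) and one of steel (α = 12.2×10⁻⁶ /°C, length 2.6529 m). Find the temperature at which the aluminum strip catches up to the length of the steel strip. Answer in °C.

Equal length when α₁L₁ΔT − α₂L₂ΔT = L₂ − L₁ = 1.09×10⁻² m
α₁L₁ = 6.0766×10⁻⁵, α₂L₂ = 3.236538×10⁻⁵ → Δ(αL) = 2.840062×10⁻⁵ m/K
ΔT = 1.09×10⁻² / 2.840062×10⁻⁵ = 383.794 K, so T = 17.8 + 383.794 = 401.594 °C

T = 401.6 °C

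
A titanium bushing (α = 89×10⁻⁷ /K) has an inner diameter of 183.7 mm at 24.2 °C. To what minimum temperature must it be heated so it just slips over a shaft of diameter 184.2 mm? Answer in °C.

Required Δd = 184.2 − 183.7 = 0.5 mm
Δd = αd₀ΔT ⇒ ΔT = Δd/(αd₀) = 0.5 / (89×10⁻⁷ × 183.7) = 305.82 K
T_min = 24.2 + 305.82 = 330.02 °C

T = 330 °C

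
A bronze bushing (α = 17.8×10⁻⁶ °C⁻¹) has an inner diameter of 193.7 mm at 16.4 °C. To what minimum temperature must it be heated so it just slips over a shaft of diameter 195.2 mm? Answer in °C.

T = 451 °C

Required Δd = 195.2 − 193.7 = 1.5 mm
Δd = αd₀ΔT ⇒ ΔT = Δd/(αd₀) = 1.5 / (17.8×10⁻⁶ × 193.7) = 435.05 K
T_min = 16.4 + 435.05 = 451.45 °C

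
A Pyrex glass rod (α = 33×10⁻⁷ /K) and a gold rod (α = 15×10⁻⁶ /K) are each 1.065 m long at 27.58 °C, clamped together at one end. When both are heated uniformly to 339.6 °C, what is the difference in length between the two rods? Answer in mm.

ΔT = 312.02 K
Pyrex glass: ΔL = 33×10⁻⁷ × 1.065 m × 312.02 = 1.0966×10⁻³ m = 1.0966 mm
gold: ΔL = 15×10⁻⁶ × 1.065 m × 312.02 = 4.9845×10⁻³ m = 4.9845 mm
difference = 4.9845 − 1.0966 = 3.8879 mm

3.89 mm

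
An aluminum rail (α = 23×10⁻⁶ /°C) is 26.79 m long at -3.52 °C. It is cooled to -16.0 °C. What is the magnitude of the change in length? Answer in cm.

ΔL = 0.769 cm

|ΔT| = |-16.0 − (-3.52)| = 12.48 K
ΔL = αL₀ΔT = (23×10⁻⁶)(26.79)(12.48) = 7.69×10⁻³ m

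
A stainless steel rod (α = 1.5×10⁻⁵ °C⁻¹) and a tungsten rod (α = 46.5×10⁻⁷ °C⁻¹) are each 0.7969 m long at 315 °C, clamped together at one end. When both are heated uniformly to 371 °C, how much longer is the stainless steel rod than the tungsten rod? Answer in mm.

0.462 mm

ΔT = 56 K
stainless steel: ΔL = 1.5×10⁻⁵ × 0.7969 m × 56 = 6.6940×10⁻⁴ m = 0.66940 mm
tungsten: ΔL = 46.5×10⁻⁷ × 0.7969 m × 56 = 2.0751×10⁻⁴ m = 0.20751 mm
difference = 0.66940 − 0.20751 = 0.46189 mm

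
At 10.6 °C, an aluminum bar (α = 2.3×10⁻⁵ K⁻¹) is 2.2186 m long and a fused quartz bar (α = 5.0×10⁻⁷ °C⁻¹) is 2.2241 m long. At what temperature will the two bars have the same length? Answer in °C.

L₁(1 + α₁ΔT) = L₂(1 + α₂ΔT) ⇒ ΔT = (L₂ − L₁)/(α₁L₁ − α₂L₂)
L₂ − L₁ = 2.2241 − 2.2186 = 5.50×10⁻³ m
α₁L₁ − α₂L₂ = 2.3×10⁻⁵×2.2186 − 5.0×10⁻⁷×2.2241 = 4.991575×10⁻⁵ m/K
ΔT = 5.50×10⁻³ / 4.991575×10⁻⁵ = 110.186 K
T = 10.6 + 110.186 = 120.786 °C

T = 120.8 °C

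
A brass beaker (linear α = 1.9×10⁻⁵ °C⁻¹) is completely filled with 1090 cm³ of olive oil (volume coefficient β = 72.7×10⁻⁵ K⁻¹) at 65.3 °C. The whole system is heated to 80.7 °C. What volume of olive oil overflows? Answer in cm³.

The beaker also expands: β_container ≈ 3α = 5.7×10⁻⁵ /K
Net overflow = V₀(β_liq − 3α_cont)ΔT
β − 3α = 7.27×10⁻⁴ − 5.7×10⁻⁵ = 6.70×10⁻⁴ /K; ΔT = 15.4 K
ΔV = 1090 × 6.70×10⁻⁴ × 15.4 = 11.2 cm³

11.2 cm³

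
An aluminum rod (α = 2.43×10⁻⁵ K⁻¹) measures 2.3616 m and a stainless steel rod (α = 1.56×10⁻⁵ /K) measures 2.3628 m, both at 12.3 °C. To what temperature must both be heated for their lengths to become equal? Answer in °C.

L₁(1 + α₁ΔT) = L₂(1 + α₂ΔT) ⇒ ΔT = (L₂ − L₁)/(α₁L₁ − α₂L₂)
L₂ − L₁ = 2.3628 − 2.3616 = 1.20×10⁻³ m
α₁L₁ − α₂L₂ = 2.43×10⁻⁵×2.3616 − 1.56×10⁻⁵×2.3628 = 2.05272×10⁻⁵ m/K
ΔT = 1.20×10⁻³ / 2.05272×10⁻⁵ = 58.4590 K
T = 12.3 + 58.4590 = 70.7590 °C

T = 70.76 °C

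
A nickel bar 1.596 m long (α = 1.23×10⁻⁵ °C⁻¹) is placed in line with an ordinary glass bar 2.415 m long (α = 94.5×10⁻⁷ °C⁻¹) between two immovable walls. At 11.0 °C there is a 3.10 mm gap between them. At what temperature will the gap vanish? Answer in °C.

T = 84.0 °C

α₁L₁ = 1.96308×10⁻⁵ m/K, α₂L₂ = 2.282175×10⁻⁵ m/K → total 4.245255×10⁻⁵ m/K
ΔT = g/(α₁L₁+α₂L₂) = 3.10×10⁻³ / 4.245255×10⁻⁵ = 73.023 K
T = 11.0 + 73.023 = 84.023 °C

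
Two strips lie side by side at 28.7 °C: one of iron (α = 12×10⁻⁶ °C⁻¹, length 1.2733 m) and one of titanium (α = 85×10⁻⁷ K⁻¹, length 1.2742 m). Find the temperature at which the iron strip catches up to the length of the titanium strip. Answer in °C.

Equal length when α₁L₁ΔT − α₂L₂ΔT = L₂ − L₁ = 9.00×10⁻⁴ m
α₁L₁ = 1.52796×10⁻⁵, α₂L₂ = 1.08307×10⁻⁵ → Δ(αL) = 4.4489×10⁻⁶ m/K
ΔT = 9.00×10⁻⁴ / 4.4489×10⁻⁶ = 202.297 K, so T = 28.7 + 202.297 = 230.997 °C

T = 231.0 °C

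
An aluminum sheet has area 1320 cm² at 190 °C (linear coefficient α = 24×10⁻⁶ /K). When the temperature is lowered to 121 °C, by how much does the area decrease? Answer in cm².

ΔA = 4.37 cm²

Area coefficient ≈ 2α; |ΔT| = 69 K
ΔA = 2αA₀ΔT = 2(24×10⁻⁶)(1320)(69) = 4.37 cm²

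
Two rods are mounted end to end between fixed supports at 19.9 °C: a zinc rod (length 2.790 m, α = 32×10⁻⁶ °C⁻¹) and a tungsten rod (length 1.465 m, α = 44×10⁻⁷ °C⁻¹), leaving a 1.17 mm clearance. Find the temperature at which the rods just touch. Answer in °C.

T = 32.1 °C

α₁L₁ = 8.928×10⁻⁵ m/K, α₂L₂ = 6.446×10⁻⁶ m/K → total 9.5726×10⁻⁵ m/K
ΔT = g/(α₁L₁+α₂L₂) = 1.17×10⁻³ / 9.5726×10⁻⁵ = 12.222 K
T = 19.9 + 12.222 = 32.122 °C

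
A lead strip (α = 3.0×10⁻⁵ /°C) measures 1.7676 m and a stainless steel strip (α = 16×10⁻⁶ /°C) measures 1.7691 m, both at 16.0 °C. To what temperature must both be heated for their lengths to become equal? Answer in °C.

T = 76.67 °C

Equal length when α₁L₁ΔT − α₂L₂ΔT = L₂ − L₁ = 1.50×10⁻³ m
α₁L₁ = 5.3028×10⁻⁵, α₂L₂ = 2.83056×10⁻⁵ → Δ(αL) = 2.47224×10⁻⁵ m/K
ΔT = 1.50×10⁻³ / 2.47224×10⁻⁵ = 60.6737 K, so T = 16.0 + 60.6737 = 76.6737 °C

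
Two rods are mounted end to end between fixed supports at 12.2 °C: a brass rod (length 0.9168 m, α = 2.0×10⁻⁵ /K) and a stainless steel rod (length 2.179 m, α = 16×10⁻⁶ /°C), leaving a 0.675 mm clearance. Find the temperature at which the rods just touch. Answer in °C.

α₁L₁ = 1.8336×10⁻⁵ m/K, α₂L₂ = 3.4864×10⁻⁵ m/K → total 5.32×10⁻⁵ m/K
ΔT = g/(α₁L₁+α₂L₂) = 6.75×10⁻⁴ / 5.32×10⁻⁵ = 12.688 K
T = 12.2 + 12.688 = 24.888 °C

T = 24.9 °C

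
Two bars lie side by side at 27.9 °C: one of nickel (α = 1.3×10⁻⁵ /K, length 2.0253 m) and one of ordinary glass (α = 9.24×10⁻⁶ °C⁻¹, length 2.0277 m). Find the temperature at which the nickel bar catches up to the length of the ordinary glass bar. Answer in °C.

L₁(1 + α₁ΔT) = L₂(1 + α₂ΔT) ⇒ ΔT = (L₂ − L₁)/(α₁L₁ − α₂L₂)
L₂ − L₁ = 2.0277 − 2.0253 = 2.40×10⁻³ m
α₁L₁ − α₂L₂ = 1.3×10⁻⁵×2.0253 − 9.24×10⁻⁶×2.0277 = 7.592952×10⁻⁶ m/K
ΔT = 2.40×10⁻³ / 7.592952×10⁻⁶ = 316.083 K
T = 27.9 + 316.083 = 343.983 °C

T = 344.0 °C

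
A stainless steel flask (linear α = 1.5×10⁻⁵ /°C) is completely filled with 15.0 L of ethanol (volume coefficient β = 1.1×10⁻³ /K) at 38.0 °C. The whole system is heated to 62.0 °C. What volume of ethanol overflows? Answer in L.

The flask also expands: β_container ≈ 3α = 4.5×10⁻⁵ /K
Net overflow = V₀(β_liq − 3α_cont)ΔT
β − 3α = 1.10×10⁻³ − 4.5×10⁻⁵ = 1.055×10⁻³ /K; ΔT = 24.0 K
ΔV = 15.0 × 1.055×10⁻³ × 24.0 = 0.380 L

0.380 L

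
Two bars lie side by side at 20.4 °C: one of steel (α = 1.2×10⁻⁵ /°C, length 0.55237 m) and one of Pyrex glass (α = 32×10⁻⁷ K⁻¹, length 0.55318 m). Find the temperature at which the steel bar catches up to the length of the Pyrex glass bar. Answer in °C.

T = 187.1 °C

Equal length when α₁L₁ΔT − α₂L₂ΔT = L₂ − L₁ = 8.10×10⁻⁴ m
α₁L₁ = 6.62844×10⁻⁶, α₂L₂ = 1.770176×10⁻⁶ → Δ(αL) = 4.858264×10⁻⁶ m/K
ΔT = 8.10×10⁻⁴ / 4.858264×10⁻⁶ = 166.726 K, so T = 20.4 + 166.726 = 187.126 °C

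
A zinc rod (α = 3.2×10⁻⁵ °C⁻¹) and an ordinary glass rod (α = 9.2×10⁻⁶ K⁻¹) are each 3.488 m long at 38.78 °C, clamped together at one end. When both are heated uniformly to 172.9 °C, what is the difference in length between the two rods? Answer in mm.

ΔT = 134.12 K
zinc: ΔL = 3.2×10⁻⁵ × 3.488 m × 134.12 = 1.4970×10⁻² m = 14.970 mm
ordinary glass: ΔL = 9.2×10⁻⁶ × 3.488 m × 134.12 = 4.3039×10⁻³ m = 4.3039 mm
difference = 14.970 − 4.3039 = 10.6661 mm

10.7 mm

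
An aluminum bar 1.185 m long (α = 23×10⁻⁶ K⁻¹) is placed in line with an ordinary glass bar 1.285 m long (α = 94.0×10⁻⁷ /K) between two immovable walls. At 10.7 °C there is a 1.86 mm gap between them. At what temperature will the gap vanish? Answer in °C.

T = 58.0 °C

α₁L₁ = 2.7255×10⁻⁵ m/K, α₂L₂ = 1.2079×10⁻⁵ m/K → total 3.9334×10⁻⁵ m/K
ΔT = g/(α₁L₁+α₂L₂) = 1.86×10⁻³ / 3.9334×10⁻⁵ = 47.287 K
T = 10.7 + 47.287 = 57.987 °C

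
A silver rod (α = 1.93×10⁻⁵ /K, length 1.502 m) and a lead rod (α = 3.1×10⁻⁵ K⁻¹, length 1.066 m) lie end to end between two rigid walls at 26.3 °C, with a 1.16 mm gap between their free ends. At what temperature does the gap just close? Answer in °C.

Gap closes when ΔL₁ + ΔL₂ = 1.16 mm = 1.16×10⁻³ m
(α₁L₁ + α₂L₂)ΔT = g
α₁L₁ + α₂L₂ = 1.93×10⁻⁵×1.502 + 3.1×10⁻⁵×1.066 = 6.20346×10⁻⁵ m/K
ΔT = 1.16×10⁻³ / 6.20346×10⁻⁵ = 18.699 K
T = 26.3 + 18.699 = 44.999 °C

T = 45.0 °C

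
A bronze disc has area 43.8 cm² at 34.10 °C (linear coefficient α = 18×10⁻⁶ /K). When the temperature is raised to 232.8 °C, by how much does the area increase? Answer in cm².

ΔA = 0.313 cm²

Area coefficient ≈ 2α; |ΔT| = 198.70 K
ΔA = 2αA₀ΔT = 2(18×10⁻⁶)(43.8)(198.70) = 0.313 cm²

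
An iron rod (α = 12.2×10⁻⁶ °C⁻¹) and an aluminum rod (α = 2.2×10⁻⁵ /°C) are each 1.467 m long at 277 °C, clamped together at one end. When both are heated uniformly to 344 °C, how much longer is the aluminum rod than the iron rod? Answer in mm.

ΔT = 67 K
iron: ΔL = 12.2×10⁻⁶ × 1.467 m × 67 = 1.1991×10⁻³ m = 1.1991 mm
aluminum: ΔL = 2.2×10⁻⁵ × 1.467 m × 67 = 2.1624×10⁻³ m = 2.1624 mm
difference = 2.1624 − 1.1991 = 0.9633 mm

0.963 mm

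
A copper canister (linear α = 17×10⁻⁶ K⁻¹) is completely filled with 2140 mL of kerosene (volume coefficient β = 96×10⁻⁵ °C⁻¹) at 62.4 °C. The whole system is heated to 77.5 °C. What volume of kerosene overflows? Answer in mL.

29.4 mL

The canister also expands: β_container ≈ 3α = 5.1×10⁻⁵ /K
Net overflow = V₀(β_liq − 3α_cont)ΔT
β − 3α = 9.60×10⁻⁴ − 5.1×10⁻⁵ = 9.09×10⁻⁴ /K; ΔT = 15.1 K
ΔV = 2140 × 9.09×10⁻⁴ × 15.1 = 29.4 mL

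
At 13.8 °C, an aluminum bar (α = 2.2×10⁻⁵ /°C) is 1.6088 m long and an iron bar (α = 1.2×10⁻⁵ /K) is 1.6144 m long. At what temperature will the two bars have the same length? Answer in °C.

Equal length when α₁L₁ΔT − α₂L₂ΔT = L₂ − L₁ = 5.60×10⁻³ m
α₁L₁ = 3.53936×10⁻⁵, α₂L₂ = 1.93728×10⁻⁵ → Δ(αL) = 1.60208×10⁻⁵ m/K
ΔT = 5.60×10⁻³ / 1.60208×10⁻⁵ = 349.546 K, so T = 13.8 + 349.546 = 363.346 °C

T = 363.3 °C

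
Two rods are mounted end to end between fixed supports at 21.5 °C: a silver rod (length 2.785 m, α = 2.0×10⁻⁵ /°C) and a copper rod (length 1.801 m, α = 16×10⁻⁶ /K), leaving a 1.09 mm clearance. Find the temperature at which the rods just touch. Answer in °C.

T = 34.4 °C

Gap closes when ΔL₁ + ΔL₂ = 1.09 mm = 1.09×10⁻³ m
(α₁L₁ + α₂L₂)ΔT = g
α₁L₁ + α₂L₂ = 2.0×10⁻⁵×2.785 + 16×10⁻⁶×1.801 = 8.4516×10⁻⁵ m/K
ΔT = 1.09×10⁻³ / 8.4516×10⁻⁵ = 12.897 K
T = 21.5 + 12.897 = 34.397 °C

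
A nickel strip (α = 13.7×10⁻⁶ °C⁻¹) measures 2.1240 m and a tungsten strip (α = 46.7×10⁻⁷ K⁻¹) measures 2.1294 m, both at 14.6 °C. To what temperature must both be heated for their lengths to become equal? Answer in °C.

L₁(1 + α₁ΔT) = L₂(1 + α₂ΔT) ⇒ ΔT = (L₂ − L₁)/(α₁L₁ − α₂L₂)
L₂ − L₁ = 2.1294 − 2.1240 = 5.40×10⁻³ m
α₁L₁ − α₂L₂ = 13.7×10⁻⁶×2.1240 − 46.7×10⁻⁷×2.1294 = 1.9154502×10⁻⁵ m/K
ΔT = 5.40×10⁻³ / 1.9154502×10⁻⁵ = 281.918 K
T = 14.6 + 281.918 = 296.518 °C

T = 296.5 °C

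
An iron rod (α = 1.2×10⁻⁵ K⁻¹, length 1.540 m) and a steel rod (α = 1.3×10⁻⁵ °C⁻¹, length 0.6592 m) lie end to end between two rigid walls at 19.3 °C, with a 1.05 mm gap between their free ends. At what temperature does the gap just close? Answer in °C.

T = 58.1 °C

α₁L₁ = 1.848×10⁻⁵ m/K, α₂L₂ = 8.5696×10⁻⁶ m/K → total 2.70496×10⁻⁵ m/K
ΔT = g/(α₁L₁+α₂L₂) = 1.05×10⁻³ / 2.70496×10⁻⁵ = 38.818 K
T = 19.3 + 38.818 = 58.118 °C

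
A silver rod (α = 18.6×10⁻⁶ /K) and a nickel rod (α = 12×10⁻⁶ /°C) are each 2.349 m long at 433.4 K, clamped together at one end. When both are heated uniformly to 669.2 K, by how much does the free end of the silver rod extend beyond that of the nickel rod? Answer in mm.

ΔT = 235.8 K
silver: ΔL = 18.6×10⁻⁶ × 2.349 m × 235.8 = 1.0302×10⁻² m = 10.302 mm
nickel: ΔL = 12×10⁻⁶ × 2.349 m × 235.8 = 6.6467×10⁻³ m = 6.6467 mm
difference = 10.302 − 6.6467 = 3.6553 mm

3.66 mm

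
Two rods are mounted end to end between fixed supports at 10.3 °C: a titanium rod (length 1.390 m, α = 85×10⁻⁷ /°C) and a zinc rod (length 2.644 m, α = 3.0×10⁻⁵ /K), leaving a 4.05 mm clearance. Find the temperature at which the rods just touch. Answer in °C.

α₁L₁ = 1.1815×10⁻⁵ m/K, α₂L₂ = 7.932×10⁻⁵ m/K → total 9.1135×10⁻⁵ m/K
ΔT = g/(α₁L₁+α₂L₂) = 4.05×10⁻³ / 9.1135×10⁻⁵ = 44.440 K
T = 10.3 + 44.440 = 54.740 °C

T = 54.7 °C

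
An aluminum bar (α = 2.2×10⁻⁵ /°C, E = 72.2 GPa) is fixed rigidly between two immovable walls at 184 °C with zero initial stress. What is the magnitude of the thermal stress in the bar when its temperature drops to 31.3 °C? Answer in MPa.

Fully constrained: the free strain ε = αΔT is blocked, so σ = Eε = EαΔT.
|ΔT| = 152.7 K
σ = 72.2×10⁹ × 2.2×10⁻⁵ × 152.7 = 2.43×10⁸ Pa

σ = 243 MPa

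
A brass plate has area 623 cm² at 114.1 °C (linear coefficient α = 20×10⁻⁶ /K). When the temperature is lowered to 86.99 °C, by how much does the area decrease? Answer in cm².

ΔA = 0.676 cm²

Area coefficient ≈ 2α; |ΔT| = 27.11 K
ΔA = 2αA₀ΔT = 2(20×10⁻⁶)(623)(27.11) = 0.676 cm²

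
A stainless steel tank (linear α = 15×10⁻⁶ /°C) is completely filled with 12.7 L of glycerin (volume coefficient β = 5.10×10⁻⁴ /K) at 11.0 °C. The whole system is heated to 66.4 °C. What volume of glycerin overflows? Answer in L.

0.327 L

The tank also expands: β_container ≈ 3α = 4.5×10⁻⁵ /K
Net overflow = V₀(β_liq − 3α_cont)ΔT
β − 3α = 5.10×10⁻⁴ − 4.5×10⁻⁵ = 4.65×10⁻⁴ /K; ΔT = 55.4 K
ΔV = 12.7 × 4.65×10⁻⁴ × 55.4 = 0.327 L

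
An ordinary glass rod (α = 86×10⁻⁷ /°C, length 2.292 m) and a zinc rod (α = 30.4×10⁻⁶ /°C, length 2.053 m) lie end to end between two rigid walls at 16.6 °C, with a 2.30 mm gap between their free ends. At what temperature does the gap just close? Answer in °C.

T = 44.6 °C

Gap closes when ΔL₁ + ΔL₂ = 2.30 mm = 2.30×10⁻³ m
(α₁L₁ + α₂L₂)ΔT = g
α₁L₁ + α₂L₂ = 86×10⁻⁷×2.292 + 30.4×10⁻⁶×2.053 = 8.21224×10⁻⁵ m/K
ΔT = 2.30×10⁻³ / 8.21224×10⁻⁵ = 28.007 K
T = 16.6 + 28.007 = 44.607 °C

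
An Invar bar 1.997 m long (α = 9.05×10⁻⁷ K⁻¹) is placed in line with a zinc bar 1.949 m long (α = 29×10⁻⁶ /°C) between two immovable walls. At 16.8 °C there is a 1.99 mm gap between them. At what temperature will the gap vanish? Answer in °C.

Gap closes when ΔL₁ + ΔL₂ = 1.99 mm = 1.99×10⁻³ m
(α₁L₁ + α₂L₂)ΔT = g
α₁L₁ + α₂L₂ = 9.05×10⁻⁷×1.997 + 29×10⁻⁶×1.949 = 5.8328285×10⁻⁵ m/K
ΔT = 1.99×10⁻³ / 5.8328285×10⁻⁵ = 34.117 K
T = 16.8 + 34.117 = 50.917 °C

T = 50.9 °C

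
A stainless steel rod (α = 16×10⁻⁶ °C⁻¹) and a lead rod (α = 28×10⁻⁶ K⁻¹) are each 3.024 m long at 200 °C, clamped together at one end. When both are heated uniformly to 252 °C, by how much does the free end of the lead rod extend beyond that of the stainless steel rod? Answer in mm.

1.89 mm

ΔT = 52 K
stainless steel: ΔL = 16×10⁻⁶ × 3.024 m × 52 = 2.5160×10⁻³ m = 2.5160 mm
lead: ΔL = 28×10⁻⁶ × 3.024 m × 52 = 4.4029×10⁻³ m = 4.4029 mm
difference = 4.4029 − 2.5160 = 1.8869 mm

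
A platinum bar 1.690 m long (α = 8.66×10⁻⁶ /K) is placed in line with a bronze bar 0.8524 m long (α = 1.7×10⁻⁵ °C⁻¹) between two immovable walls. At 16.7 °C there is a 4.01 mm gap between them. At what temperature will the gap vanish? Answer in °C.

T = 154 °C

Gap closes when ΔL₁ + ΔL₂ = 4.01 mm = 4.01×10⁻³ m
(α₁L₁ + α₂L₂)ΔT = g
α₁L₁ + α₂L₂ = 8.66×10⁻⁶×1.690 + 1.7×10⁻⁵×0.8524 = 2.91262×10⁻⁵ m/K
ΔT = 4.01×10⁻³ / 2.91262×10⁻⁵ = 137.68 K
T = 16.7 + 137.68 = 154.38 °C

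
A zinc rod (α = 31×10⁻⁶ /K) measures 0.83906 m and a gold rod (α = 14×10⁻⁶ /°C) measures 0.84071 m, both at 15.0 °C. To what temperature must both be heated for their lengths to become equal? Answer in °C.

L₁(1 + α₁ΔT) = L₂(1 + α₂ΔT) ⇒ ΔT = (L₂ − L₁)/(α₁L₁ − α₂L₂)
L₂ − L₁ = 0.84071 − 0.83906 = 1.65×10⁻³ m
α₁L₁ − α₂L₂ = 31×10⁻⁶×0.83906 − 14×10⁻⁶×0.84071 = 1.424092×10⁻⁵ m/K
ΔT = 1.65×10⁻³ / 1.424092×10⁻⁵ = 115.863 K
T = 15.0 + 115.863 = 130.863 °C

T = 130.9 °C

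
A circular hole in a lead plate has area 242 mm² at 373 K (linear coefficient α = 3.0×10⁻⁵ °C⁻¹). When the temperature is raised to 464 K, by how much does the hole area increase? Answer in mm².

ΔA = 1.32 mm²

Area coefficient ≈ 2α; |ΔT| = 91 K
ΔA = 2αA₀ΔT = 2(3.0×10⁻⁵)(242)(91) = 1.32 mm²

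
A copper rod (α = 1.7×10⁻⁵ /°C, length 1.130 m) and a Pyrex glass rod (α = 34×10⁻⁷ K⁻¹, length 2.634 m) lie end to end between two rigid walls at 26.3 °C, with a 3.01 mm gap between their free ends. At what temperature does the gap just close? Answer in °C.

Gap closes when ΔL₁ + ΔL₂ = 3.01 mm = 3.01×10⁻³ m
(α₁L₁ + α₂L₂)ΔT = g
α₁L₁ + α₂L₂ = 1.7×10⁻⁵×1.130 + 34×10⁻⁷×2.634 = 2.81656×10⁻⁵ m/K
ΔT = 3.01×10⁻³ / 2.81656×10⁻⁵ = 106.87 K
T = 26.3 + 106.87 = 133.17 °C

T = 133 °C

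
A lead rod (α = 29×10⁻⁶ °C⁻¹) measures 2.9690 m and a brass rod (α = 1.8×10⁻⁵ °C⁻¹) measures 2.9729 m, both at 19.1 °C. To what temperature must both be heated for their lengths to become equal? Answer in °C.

Equal length when α₁L₁ΔT − α₂L₂ΔT = L₂ − L₁ = 3.90×10⁻³ m
α₁L₁ = 8.6101×10⁻⁵, α₂L₂ = 5.35122×10⁻⁵ → Δ(αL) = 3.25888×10⁻⁵ m/K
ΔT = 3.90×10⁻³ / 3.25888×10⁻⁵ = 119.673 K, so T = 19.1 + 119.673 = 138.773 °C

T = 138.8 °C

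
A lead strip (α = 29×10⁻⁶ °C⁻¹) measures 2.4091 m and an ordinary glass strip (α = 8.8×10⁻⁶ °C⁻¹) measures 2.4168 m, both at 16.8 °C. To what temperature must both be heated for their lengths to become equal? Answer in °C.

Equal length when α₁L₁ΔT − α₂L₂ΔT = L₂ − L₁ = 7.70×10⁻³ m
α₁L₁ = 6.98639×10⁻⁵, α₂L₂ = 2.126784×10⁻⁵ → Δ(αL) = 4.859606×10⁻⁵ m/K
ΔT = 7.70×10⁻³ / 4.859606×10⁻⁵ = 158.449 K, so T = 16.8 + 158.449 = 175.249 °C

T = 175.2 °C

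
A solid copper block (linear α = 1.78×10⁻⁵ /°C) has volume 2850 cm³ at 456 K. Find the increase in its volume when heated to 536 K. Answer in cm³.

Isotropic solid: β ≈ 3α = 5.3×10⁻⁵ /K; ΔT = 80 K
ΔV = 3αV₀ΔT = 3(1.78×10⁻⁵)(2850)(80) = 12.2 cm³

ΔV = 12.2 cm³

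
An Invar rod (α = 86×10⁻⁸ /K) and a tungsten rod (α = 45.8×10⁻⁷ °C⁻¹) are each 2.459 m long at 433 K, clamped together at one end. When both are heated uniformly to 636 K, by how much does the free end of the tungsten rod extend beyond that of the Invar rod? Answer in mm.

1.86 mm

ΔT = 203 K
Invar: ΔL = 86×10⁻⁸ × 2.459 m × 203 = 4.2929×10⁻⁴ m = 0.42929 mm
tungsten: ΔL = 45.8×10⁻⁷ × 2.459 m × 203 = 2.2862×10⁻³ m = 2.2862 mm
difference = 2.2862 − 0.42929 = 1.85691 mm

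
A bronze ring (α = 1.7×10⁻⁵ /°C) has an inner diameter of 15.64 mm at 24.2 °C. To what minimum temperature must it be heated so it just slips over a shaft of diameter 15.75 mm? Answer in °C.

T = 438 °C

Required Δd = 15.75 − 15.64 = 0.11 mm
Δd = αd₀ΔT ⇒ ΔT = Δd/(αd₀) = 0.11 / (1.7×10⁻⁵ × 15.64) = 413.72 K
T_min = 24.2 + 413.72 = 437.92 °C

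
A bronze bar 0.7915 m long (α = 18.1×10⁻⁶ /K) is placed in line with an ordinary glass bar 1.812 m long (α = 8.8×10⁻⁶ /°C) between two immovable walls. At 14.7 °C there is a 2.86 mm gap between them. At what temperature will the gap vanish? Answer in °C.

α₁L₁ = 1.432615×10⁻⁵ m/K, α₂L₂ = 1.59456×10⁻⁵ m/K → total 3.027175×10⁻⁵ m/K
ΔT = g/(α₁L₁+α₂L₂) = 2.86×10⁻³ / 3.027175×10⁻⁵ = 94.48 K
T = 14.7 + 94.48 = 109.18 °C

T = 109 °C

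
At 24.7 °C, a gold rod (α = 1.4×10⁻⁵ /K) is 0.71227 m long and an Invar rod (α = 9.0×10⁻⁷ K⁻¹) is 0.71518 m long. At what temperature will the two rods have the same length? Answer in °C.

L₁(1 + α₁ΔT) = L₂(1 + α₂ΔT) ⇒ ΔT = (L₂ − L₁)/(α₁L₁ − α₂L₂)
L₂ − L₁ = 0.71518 − 0.71227 = 2.91×10⁻³ m
α₁L₁ − α₂L₂ = 1.4×10⁻⁵×0.71227 − 9.0×10⁻⁷×0.71518 = 9.328118×10⁻⁶ m/K
ΔT = 2.91×10⁻³ / 9.328118×10⁻⁶ = 311.960 K
T = 24.7 + 311.960 = 336.660 °C

T = 336.7 °C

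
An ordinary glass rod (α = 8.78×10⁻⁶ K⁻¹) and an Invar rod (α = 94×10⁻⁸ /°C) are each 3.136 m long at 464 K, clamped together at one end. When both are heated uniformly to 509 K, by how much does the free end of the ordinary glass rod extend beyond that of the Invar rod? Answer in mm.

1.11 mm

ΔT = 45 K
ordinary glass: ΔL = 8.78×10⁻⁶ × 3.136 m × 45 = 1.2390×10⁻³ m = 1.2390 mm
Invar: ΔL = 94×10⁻⁸ × 3.136 m × 45 = 1.3265×10⁻⁴ m = 0.13265 mm
difference = 1.2390 − 0.13265 = 1.10635 mm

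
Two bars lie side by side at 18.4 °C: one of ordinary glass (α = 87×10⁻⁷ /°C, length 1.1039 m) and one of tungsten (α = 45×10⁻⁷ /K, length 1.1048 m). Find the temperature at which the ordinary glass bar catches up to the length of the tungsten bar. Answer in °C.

Equal length when α₁L₁ΔT − α₂L₂ΔT = L₂ − L₁ = 9.00×10⁻⁴ m
α₁L₁ = 9.60393×10⁻⁶, α₂L₂ = 4.9716×10⁻⁶ → Δ(αL) = 4.63233×10⁻⁶ m/K
ΔT = 9.00×10⁻⁴ / 4.63233×10⁻⁶ = 194.287 K, so T = 18.4 + 194.287 = 212.687 °C

T = 212.7 °C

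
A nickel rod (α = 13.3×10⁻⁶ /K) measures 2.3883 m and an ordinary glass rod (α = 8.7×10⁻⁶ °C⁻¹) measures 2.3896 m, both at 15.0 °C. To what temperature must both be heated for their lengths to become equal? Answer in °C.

Equal length when α₁L₁ΔT − α₂L₂ΔT = L₂ − L₁ = 1.30×10⁻³ m
α₁L₁ = 3.176439×10⁻⁵, α₂L₂ = 2.078952×10⁻⁵ → Δ(αL) = 1.097487×10⁻⁵ m/K
ΔT = 1.30×10⁻³ / 1.097487×10⁻⁵ = 118.452 K, so T = 15.0 + 118.452 = 133.452 °C

T = 133.5 °C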